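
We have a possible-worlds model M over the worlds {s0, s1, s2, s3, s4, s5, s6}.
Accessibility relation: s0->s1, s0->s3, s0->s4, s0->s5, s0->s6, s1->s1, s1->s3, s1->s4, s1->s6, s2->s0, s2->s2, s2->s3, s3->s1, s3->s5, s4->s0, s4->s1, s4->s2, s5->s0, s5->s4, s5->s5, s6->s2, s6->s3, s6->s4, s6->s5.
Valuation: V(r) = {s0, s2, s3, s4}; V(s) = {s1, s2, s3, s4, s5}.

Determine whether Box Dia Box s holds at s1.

Recall that Box ψ holds at a world iff ψ holds at every accessible world, and Dia ψ holds iff ψ holds at some accessible world.
At s1: Box Dia Box s requires Dia Box s at every successor {s1, s3, s4, s6}.
  Dia Box s fails at s3, so Box Dia Box s is false at s1.
    At s3: Dia Box s requires Box s at some successor in {s1, s5}.
      At s1: Box s is false.
      At s5: Box s is false.
    So Dia Box s is false at s3.

No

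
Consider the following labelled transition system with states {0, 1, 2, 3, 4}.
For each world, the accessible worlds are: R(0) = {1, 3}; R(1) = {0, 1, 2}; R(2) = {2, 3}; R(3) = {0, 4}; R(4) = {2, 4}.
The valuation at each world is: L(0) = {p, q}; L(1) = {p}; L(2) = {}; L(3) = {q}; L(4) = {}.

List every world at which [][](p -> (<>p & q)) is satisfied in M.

Let φ = [][](p -> (<>p & q)). Evaluate φ at each world:
  0 (successors {1, 3}): φ is false.
  1 (successors {0, 1, 2}): φ is false.
  2 (successors {2, 3}): φ is true.
  3 (successors {0, 4}): φ is false.
  4 (successors {2, 4}): φ is true.
For instance, at 1:
  At 1: [][](p -> (<>p & q)) requires [](p -> (<>p & q)) at every successor {0, 1, 2}.
    [](p -> (<>p & q)) fails at 0, so [][](p -> (<>p & q)) is false at 1.
      At 0: [](p -> (<>p & q)) requires p -> (<>p & q) at every successor {1, 3}.
        p -> (<>p & q) fails at 1, so [](p -> (<>p & q)) is false at 0.
Satisfying worlds: {2, 4}

2, 4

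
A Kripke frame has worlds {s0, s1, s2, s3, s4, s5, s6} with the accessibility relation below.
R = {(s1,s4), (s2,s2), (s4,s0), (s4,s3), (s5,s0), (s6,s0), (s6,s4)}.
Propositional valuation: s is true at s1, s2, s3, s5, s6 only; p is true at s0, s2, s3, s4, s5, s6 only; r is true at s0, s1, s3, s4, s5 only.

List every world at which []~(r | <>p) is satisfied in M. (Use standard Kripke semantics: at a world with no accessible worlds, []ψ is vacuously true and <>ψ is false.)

s0, s3

Recall that []ψ holds at a world iff ψ holds at every accessible world, and <>ψ holds iff ψ holds at some accessible world.
Let φ = []~(r | <>p). Evaluate φ at each world:
  s0 (successors ∅): φ is true.
  s1 (successors {s4}): φ is false.
  s2 (successors {s2}): φ is false.
  s3 (successors ∅): φ is true.
  s4 (successors {s0, s3}): φ is false.
  s5 (successors {s0}): φ is false.
  s6 (successors {s0, s4}): φ is false.
For instance, at s6:
  At s6: []~(r | <>p) requires ~(r | <>p) at every successor {s0, s4}.
    ~(r | <>p) fails at s0, so []~(r | <>p) is false at s6.
      At s0: r | <>p is true, so ~(r | <>p) is false.
Satisfying worlds: {s0, s3}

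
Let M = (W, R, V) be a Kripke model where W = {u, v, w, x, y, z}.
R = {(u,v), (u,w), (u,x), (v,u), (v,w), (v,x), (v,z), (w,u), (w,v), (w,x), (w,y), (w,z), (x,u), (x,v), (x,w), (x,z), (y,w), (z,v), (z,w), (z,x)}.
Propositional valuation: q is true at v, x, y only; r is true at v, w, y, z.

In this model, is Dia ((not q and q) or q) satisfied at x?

Recall that Dia ψ holds at a world iff ψ holds at some accessible world.
At x: Dia ((not q and q) or q) requires (not q and q) or q at some successor in {u, v, w, z}.
  (not q and q) or q holds at v, so Dia ((not q and q) or q) is true at x.

Yes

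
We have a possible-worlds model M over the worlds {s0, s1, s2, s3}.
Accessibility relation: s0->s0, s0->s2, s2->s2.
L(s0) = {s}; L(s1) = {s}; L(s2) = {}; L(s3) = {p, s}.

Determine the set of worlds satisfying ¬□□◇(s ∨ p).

Recall that □ψ holds at a world iff ψ holds at every accessible world, and ◇ψ holds iff ψ holds at some accessible world.
Let φ = ¬□□◇(s ∨ p). Evaluate φ at each world:
  s0 (successors {s0, s2}): φ is true.
  s1 (successors ∅): φ is false.
  s2 (successors {s2}): φ is true.
  s3 (successors ∅): φ is false.
For instance, at s2:
  At s2: □□◇(s ∨ p) is false, so ¬□□◇(s ∨ p) is true.
    At s2: □□◇(s ∨ p) requires □◇(s ∨ p) at every successor {s2}.
      □◇(s ∨ p) fails at s2, so □□◇(s ∨ p) is false at s2.
Satisfying worlds: {s0, s2}

s0, s2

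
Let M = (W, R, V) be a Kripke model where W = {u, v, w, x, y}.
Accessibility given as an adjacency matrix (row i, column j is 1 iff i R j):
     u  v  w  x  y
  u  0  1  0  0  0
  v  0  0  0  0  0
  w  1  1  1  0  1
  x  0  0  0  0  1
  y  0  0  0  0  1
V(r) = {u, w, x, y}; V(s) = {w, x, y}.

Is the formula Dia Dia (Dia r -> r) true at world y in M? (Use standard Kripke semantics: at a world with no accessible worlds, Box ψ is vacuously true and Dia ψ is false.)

Yes

Recall that Dia ψ holds at a world iff ψ holds at some accessible world.
At y: Dia Dia (Dia r -> r) requires Dia (Dia r -> r) at some successor in {y}.
  Dia (Dia r -> r) holds at y, so Dia Dia (Dia r -> r) is true at y.
    At y: Dia (Dia r -> r) requires Dia r -> r at some successor in {y}.
      Dia r -> r holds at y, so Dia (Dia r -> r) is true at y.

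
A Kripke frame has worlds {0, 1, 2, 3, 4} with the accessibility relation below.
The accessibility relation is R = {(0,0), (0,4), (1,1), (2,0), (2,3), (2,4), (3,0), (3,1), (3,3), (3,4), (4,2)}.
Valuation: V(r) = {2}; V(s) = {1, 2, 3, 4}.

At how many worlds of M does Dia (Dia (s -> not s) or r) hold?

4

Let φ = Dia (Dia (s -> not s) or r). Evaluate φ at each world:
  0 (successors {0, 4}): φ is true.
  1 (successors {1}): φ is false.
  2 (successors {0, 3, 4}): φ is true.
  3 (successors {0, 1, 3, 4}): φ is true.
  4 (successors {2}): φ is true.
For instance, at 2:
  At 2: Dia (Dia (s -> not s) or r) requires Dia (s -> not s) or r at some successor in {0, 3, 4}.
    Dia (s -> not s) or r holds at 0, so Dia (Dia (s -> not s) or r) is true at 2.
      At 0: Dia (s -> not s) is true, r is false, so Dia (s -> not s) or r is true.
Satisfying worlds: {0, 2, 3, 4}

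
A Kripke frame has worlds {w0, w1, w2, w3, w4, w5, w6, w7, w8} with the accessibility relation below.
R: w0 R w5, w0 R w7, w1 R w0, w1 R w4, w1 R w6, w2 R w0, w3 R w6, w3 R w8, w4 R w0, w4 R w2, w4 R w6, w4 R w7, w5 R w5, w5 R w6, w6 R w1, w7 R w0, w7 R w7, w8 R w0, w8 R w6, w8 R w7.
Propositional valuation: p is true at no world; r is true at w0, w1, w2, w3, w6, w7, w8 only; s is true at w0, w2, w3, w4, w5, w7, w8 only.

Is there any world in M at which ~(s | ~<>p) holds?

No

Recall that <>ψ holds at a world iff ψ holds at some accessible world.
Let φ = ~(s | ~<>p). Evaluate φ at each world:
  w0 (successors {w5, w7}): φ is false.
  w1 (successors {w0, w4, w6}): φ is false.
  w2 (successors {w0}): φ is false.
  w3 (successors {w6, w8}): φ is false.
  w4 (successors {w0, w2, w6, w7}): φ is false.
  w5 (successors {w5, w6}): φ is false.
  w6 (successors {w1}): φ is false.
  w7 (successors {w0, w7}): φ is false.
  w8 (successors {w0, w6, w7}): φ is false.
For instance, at w8:
  At w8: s | ~<>p is true, so ~(s | ~<>p) is false.
    At w8: s is true, ~<>p is true, so s | ~<>p is true.
      At w8: <>p is false, so ~<>p is true.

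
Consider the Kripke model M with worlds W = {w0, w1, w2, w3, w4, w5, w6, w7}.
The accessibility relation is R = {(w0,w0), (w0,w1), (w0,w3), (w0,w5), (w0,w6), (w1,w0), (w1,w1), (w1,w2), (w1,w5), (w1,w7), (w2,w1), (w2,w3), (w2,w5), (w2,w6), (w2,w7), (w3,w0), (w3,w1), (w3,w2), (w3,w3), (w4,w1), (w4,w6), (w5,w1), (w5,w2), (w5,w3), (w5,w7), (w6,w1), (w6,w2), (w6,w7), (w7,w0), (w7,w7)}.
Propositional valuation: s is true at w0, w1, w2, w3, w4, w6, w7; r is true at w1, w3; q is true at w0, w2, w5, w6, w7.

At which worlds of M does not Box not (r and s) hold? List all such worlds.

w0, w1, w2, w3, w4, w5, w6

Recall that Box ψ holds at a world iff ψ holds at every accessible world, and Dia ψ holds iff ψ holds at some accessible world.
Let φ = not Box not (r and s). Evaluate φ at each world:
  w0 (successors {w0, w1, w3, w5, w6}): φ is true.
  w1 (successors {w0, w1, w2, w5, w7}): φ is true.
  w2 (successors {w1, w3, w5, w6, w7}): φ is true.
  w3 (successors {w0, w1, w2, w3}): φ is true.
  w4 (successors {w1, w6}): φ is true.
  w5 (successors {w1, w2, w3, w7}): φ is true.
  w6 (successors {w1, w2, w7}): φ is true.
  w7 (successors {w0, w7}): φ is false.
For instance, at w2:
  At w2: Box not (r and s) is false, so not Box not (r and s) is true.
    At w2: Box not (r and s) requires not (r and s) at every successor {w1, w3, w5, w6, w7}.
      not (r and s) fails at w1, so Box not (r and s) is false at w2.
Satisfying worlds: {w0, w1, w2, w3, w4, w5, w6}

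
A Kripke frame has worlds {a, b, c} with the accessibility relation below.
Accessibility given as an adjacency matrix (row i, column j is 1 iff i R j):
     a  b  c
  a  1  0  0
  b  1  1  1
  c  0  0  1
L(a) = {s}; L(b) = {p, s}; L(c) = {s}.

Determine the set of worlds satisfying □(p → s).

a, b, c

Let φ = □(p → s). Evaluate φ at each world:
  a (successors {a}): φ is true.
  b (successors {a, b, c}): φ is true.
  c (successors {c}): φ is true.
For instance, at a:
  At a: □(p → s) requires p → s at every successor {a}.
    At a: p → s is true.
  So □(p → s) is true at a.
Satisfying worlds: {a, b, c}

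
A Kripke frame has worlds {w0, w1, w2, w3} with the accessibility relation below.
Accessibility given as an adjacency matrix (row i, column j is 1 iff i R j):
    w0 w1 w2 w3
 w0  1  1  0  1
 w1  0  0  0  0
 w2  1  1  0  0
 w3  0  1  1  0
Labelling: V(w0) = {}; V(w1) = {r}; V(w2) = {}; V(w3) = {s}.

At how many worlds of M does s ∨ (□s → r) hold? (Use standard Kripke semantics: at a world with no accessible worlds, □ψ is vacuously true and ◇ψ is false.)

4

Let φ = s ∨ (□s → r). Evaluate φ at each world:
  w0 (successors {w0, w1, w3}): φ is true.
  w1 (successors ∅): φ is true.
  w2 (successors {w0, w1}): φ is true.
  w3 (successors {w1, w2}): φ is true.
For instance, at w0:
  At w0: s is false, □s → r is true, so s ∨ (□s → r) is true.
    At w0: □s is false, r is false, so □s → r is true.
      At w0: □s requires s at every successor {w0, w1, w3}.
        s fails at w0, so □s is false at w0.
Satisfying worlds: {w0, w1, w2, w3}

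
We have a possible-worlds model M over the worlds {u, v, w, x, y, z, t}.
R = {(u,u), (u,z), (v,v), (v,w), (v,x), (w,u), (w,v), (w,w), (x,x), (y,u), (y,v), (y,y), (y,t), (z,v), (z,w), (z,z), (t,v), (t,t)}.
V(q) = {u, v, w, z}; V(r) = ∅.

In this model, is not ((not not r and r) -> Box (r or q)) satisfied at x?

At x: (not not r and r) -> Box (r or q) is true, so not ((not not r and r) -> Box (r or q)) is false.
  At x: not not r and r is false, Box (r or q) is false, so (not not r and r) -> Box (r or q) is true.
    At x: Box (r or q) requires r or q at every successor {x}.
      r or q fails at x, so Box (r or q) is false at x.

No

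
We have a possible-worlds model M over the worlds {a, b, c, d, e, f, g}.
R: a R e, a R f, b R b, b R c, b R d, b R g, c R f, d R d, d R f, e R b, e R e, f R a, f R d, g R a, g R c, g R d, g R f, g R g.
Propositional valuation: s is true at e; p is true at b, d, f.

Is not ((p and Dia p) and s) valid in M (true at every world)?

Let φ = not ((p and Dia p) and s). Evaluate φ at each world:
  a (successors {e, f}): φ is true.
  b (successors {b, c, d, g}): φ is true.
  c (successors {f}): φ is true.
  d (successors {d, f}): φ is true.
  e (successors {b, e}): φ is true.
  f (successors {a, d}): φ is true.
  g (successors {a, c, d, f, g}): φ is true.
For instance, at f:
  At f: (p and Dia p) and s is false, so not ((p and Dia p) and s) is true.
    At f: p and Dia p is true, s is false, so (p and Dia p) and s is false.
      At f: p is true, Dia p is true, so p and Dia p is true.

Yes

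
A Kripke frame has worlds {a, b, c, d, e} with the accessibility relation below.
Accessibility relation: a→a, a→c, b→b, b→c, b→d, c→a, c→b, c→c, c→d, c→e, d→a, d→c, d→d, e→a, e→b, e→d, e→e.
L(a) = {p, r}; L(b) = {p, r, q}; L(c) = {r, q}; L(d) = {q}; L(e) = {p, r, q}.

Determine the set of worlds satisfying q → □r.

Recall that □ψ holds at a world iff ψ holds at every accessible world, and ◇ψ holds iff ψ holds at some accessible world.
Let φ = q → □r. Evaluate φ at each world:
  a (successors {a, c}): φ is true.
  b (successors {b, c, d}): φ is false.
  c (successors {a, b, c, d, e}): φ is false.
  d (successors {a, c, d}): φ is false.
  e (successors {a, b, d, e}): φ is false.
For instance, at c:
  At c: q is true, □r is false, so q → □r is false.
    At c: □r requires r at every successor {a, b, c, d, e}.
      r fails at d, so □r is false at c.
Satisfying worlds: {a}

a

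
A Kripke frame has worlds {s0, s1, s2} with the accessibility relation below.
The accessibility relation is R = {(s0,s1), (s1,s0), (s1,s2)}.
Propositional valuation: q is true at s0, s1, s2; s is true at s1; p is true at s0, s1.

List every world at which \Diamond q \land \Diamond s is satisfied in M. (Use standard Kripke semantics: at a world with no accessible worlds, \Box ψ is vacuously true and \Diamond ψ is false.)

s0

Let φ = \Diamond q \land \Diamond s. Evaluate φ at each world:
  s0 (successors {s1}): φ is true.
  s1 (successors {s0, s2}): φ is false.
  s2 (successors ∅): φ is false.
For instance, at s1:
  At s1: \Diamond q is true, \Diamond s is false, so \Diamond q \land \Diamond s is false.
    At s1: \Diamond q requires q at some successor in {s0, s2}.
      q holds at s0, so \Diamond q is true at s1.
    At s1: \Diamond s requires s at some successor in {s0, s2}.
      At s0: s is false.
      At s2: s is false.
    So \Diamond s is false at s1.
Satisfying worlds: {s0}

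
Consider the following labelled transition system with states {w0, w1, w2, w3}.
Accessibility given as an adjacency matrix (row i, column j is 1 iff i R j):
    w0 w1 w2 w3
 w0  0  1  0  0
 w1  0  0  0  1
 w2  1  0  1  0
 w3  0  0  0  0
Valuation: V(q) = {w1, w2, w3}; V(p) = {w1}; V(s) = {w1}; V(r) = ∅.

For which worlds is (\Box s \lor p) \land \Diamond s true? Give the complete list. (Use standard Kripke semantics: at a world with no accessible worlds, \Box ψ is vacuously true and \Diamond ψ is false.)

w0

Let φ = (\Box s \lor p) \land \Diamond s. Evaluate φ at each world:
  w0 (successors {w1}): φ is true.
  w1 (successors {w3}): φ is false.
  w2 (successors {w0, w2}): φ is false.
  w3 (successors ∅): φ is false.
For instance, at w2:
  At w2: \Box s \lor p is false, \Diamond s is false, so (\Box s \lor p) \land \Diamond s is false.
    At w2: \Box s is false, p is false, so \Box s \lor p is false.
      At w2: \Box s requires s at every successor {w0, w2}.
        s fails at w0, so \Box s is false at w2.
    At w2: \Diamond s requires s at some successor in {w0, w2}.
      At w0: s is false.
      At w2: s is false.
    So \Diamond s is false at w2.
Satisfying worlds: {w0}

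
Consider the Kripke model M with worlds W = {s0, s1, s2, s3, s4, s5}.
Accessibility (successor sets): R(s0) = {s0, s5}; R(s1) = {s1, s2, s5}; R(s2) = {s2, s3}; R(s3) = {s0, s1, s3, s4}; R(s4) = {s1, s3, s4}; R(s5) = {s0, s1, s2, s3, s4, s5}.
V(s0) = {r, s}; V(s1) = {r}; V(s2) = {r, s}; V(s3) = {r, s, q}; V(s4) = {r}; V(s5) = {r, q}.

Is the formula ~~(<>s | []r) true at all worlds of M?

Yes

Let φ = ~~(<>s | []r). Evaluate φ at each world:
  s0 (successors {s0, s5}): φ is true.
  s1 (successors {s1, s2, s5}): φ is true.
  s2 (successors {s2, s3}): φ is true.
  s3 (successors {s0, s1, s3, s4}): φ is true.
  s4 (successors {s1, s3, s4}): φ is true.
  s5 (successors {s0, s1, s2, s3, s4, s5}): φ is true.
For instance, at s5:
  At s5: ~(<>s | []r) is false, so ~~(<>s | []r) is true.
    At s5: <>s | []r is true, so ~(<>s | []r) is false.
      At s5: <>s is true, []r is true, so <>s | []r is true.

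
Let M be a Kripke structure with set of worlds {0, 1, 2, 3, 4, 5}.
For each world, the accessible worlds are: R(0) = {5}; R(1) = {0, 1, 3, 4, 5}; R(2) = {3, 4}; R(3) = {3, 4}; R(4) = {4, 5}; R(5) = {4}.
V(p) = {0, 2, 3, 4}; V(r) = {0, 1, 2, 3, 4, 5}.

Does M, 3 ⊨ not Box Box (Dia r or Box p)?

Recall that Box ψ holds at a world iff ψ holds at every accessible world, and Dia ψ holds iff ψ holds at some accessible world.
At 3: Box Box (Dia r or Box p) is true, so not Box Box (Dia r or Box p) is false.
  At 3: Box Box (Dia r or Box p) requires Box (Dia r or Box p) at every successor {3, 4}.
      At 3: Box (Dia r or Box p) requires Dia r or Box p at every successor {3, 4}.
        At 3: Dia r or Box p is true.
        At 4: Dia r or Box p is true.
      So Box (Dia r or Box p) is true at 3.
      At 4: Box (Dia r or Box p) requires Dia r or Box p at every successor {4, 5}.
        At 4: Dia r or Box p is true.
        At 5: Dia r or Box p is true.
      So Box (Dia r or Box p) is true at 4.
  So Box Box (Dia r or Box p) is true at 3.

No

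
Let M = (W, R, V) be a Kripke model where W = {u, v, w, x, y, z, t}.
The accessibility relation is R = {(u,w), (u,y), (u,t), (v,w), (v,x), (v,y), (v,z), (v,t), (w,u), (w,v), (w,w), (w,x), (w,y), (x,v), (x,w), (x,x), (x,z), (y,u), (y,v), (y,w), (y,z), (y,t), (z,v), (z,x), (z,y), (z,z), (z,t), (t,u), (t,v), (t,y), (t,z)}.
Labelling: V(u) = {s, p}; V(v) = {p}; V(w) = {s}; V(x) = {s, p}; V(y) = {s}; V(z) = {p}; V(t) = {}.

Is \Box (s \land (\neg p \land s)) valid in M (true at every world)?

Let φ = \Box (s \land (\neg p \land s)). Evaluate φ at each world:
  u (successors {w, y, t}): φ is false.
  v (successors {w, x, y, z, t}): φ is false.
  w (successors {u, v, w, x, y}): φ is false.
  x (successors {v, w, x, z}): φ is false.
  y (successors {u, v, w, z, t}): φ is false.
  z (successors {v, x, y, z, t}): φ is false.
  t (successors {u, v, y, z}): φ is false.
Detail at u (counterexample):
  At u: \Box (s \land (\neg p \land s)) requires s \land (\neg p \land s) at every successor {w, y, t}.
    s \land (\neg p \land s) fails at t, so \Box (s \land (\neg p \land s)) is false at u.

No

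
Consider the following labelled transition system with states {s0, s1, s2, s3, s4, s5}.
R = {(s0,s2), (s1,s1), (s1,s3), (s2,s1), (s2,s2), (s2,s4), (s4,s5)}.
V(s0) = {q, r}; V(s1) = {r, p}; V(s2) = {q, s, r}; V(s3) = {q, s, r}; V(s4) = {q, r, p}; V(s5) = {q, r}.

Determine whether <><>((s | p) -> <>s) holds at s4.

No

At s4: <><>((s | p) -> <>s) requires <>((s | p) -> <>s) at some successor in {s5}.
  At s5: <>((s | p) -> <>s) is false.
So <><>((s | p) -> <>s) is false at s4.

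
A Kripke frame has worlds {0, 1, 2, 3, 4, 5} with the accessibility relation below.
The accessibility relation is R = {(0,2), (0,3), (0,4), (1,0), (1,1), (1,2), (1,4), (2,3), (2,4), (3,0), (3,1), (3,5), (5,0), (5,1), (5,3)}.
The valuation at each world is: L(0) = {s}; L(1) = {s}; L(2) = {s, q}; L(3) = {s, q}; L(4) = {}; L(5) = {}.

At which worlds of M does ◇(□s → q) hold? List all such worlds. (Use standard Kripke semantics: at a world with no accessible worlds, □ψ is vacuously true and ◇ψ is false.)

0, 1, 2, 3, 5

Let φ = ◇(□s → q). Evaluate φ at each world:
  0 (successors {2, 3, 4}): φ is true.
  1 (successors {0, 1, 2, 4}): φ is true.
  2 (successors {3, 4}): φ is true.
  3 (successors {0, 1, 5}): φ is true.
  4 (successors ∅): φ is false.
  5 (successors {0, 1, 3}): φ is true.
For instance, at 2:
  At 2: ◇(□s → q) requires □s → q at some successor in {3, 4}.
    □s → q holds at 3, so ◇(□s → q) is true at 2.
      At 3: □s is false, q is true, so □s → q is true.
Satisfying worlds: {0, 1, 2, 3, 5}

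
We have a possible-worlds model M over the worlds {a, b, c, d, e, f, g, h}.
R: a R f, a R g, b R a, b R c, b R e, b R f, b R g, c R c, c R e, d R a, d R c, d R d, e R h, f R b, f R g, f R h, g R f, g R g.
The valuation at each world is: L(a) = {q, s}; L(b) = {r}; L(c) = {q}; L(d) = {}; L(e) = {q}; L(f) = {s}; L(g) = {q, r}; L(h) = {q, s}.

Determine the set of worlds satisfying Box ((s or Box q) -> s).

a, e, f, g, h

Let φ = Box ((s or Box q) -> s). Evaluate φ at each world:
  a (successors {f, g}): φ is true.
  b (successors {a, c, e, f, g}): φ is false.
  c (successors {c, e}): φ is false.
  d (successors {a, c, d}): φ is false.
  e (successors {h}): φ is true.
  f (successors {b, g, h}): φ is true.
  g (successors {f, g}): φ is true.
  h (successors ∅): φ is true.
For instance, at e:
  At e: Box ((s or Box q) -> s) requires (s or Box q) -> s at every successor {h}.
      At h: s or Box q is true, s is true, so (s or Box q) -> s is true.
  So Box ((s or Box q) -> s) is true at e.
Satisfying worlds: {a, e, f, g, h}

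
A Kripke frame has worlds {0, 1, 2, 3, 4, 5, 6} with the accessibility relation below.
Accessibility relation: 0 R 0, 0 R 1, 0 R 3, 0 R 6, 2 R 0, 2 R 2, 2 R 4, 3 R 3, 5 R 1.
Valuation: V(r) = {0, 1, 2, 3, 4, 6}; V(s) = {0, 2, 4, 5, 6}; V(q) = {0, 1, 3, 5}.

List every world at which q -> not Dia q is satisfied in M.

1, 2, 4, 6

Recall that Dia ψ holds at a world iff ψ holds at some accessible world.
Let φ = q -> not Dia q. Evaluate φ at each world:
  0 (successors {0, 1, 3, 6}): φ is false.
  1 (successors ∅): φ is true.
  2 (successors {0, 2, 4}): φ is true.
  3 (successors {3}): φ is false.
  4 (successors ∅): φ is true.
  5 (successors {1}): φ is false.
  6 (successors ∅): φ is true.
For instance, at 5:
  At 5: q is true, not Dia q is false, so q -> not Dia q is false.
    At 5: Dia q is true, so not Dia q is false.
      At 5: Dia q requires q at some successor in {1}.
        q holds at 1, so Dia q is true at 5.
Satisfying worlds: {1, 2, 4, 6}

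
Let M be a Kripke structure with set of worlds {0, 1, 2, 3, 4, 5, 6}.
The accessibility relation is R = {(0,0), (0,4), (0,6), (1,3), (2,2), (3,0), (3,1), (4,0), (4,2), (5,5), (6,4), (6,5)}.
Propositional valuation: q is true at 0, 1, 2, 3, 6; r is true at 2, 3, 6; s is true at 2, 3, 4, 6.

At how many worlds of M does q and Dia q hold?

4

Let φ = q and Dia q. Evaluate φ at each world:
  0 (successors {0, 4, 6}): φ is true.
  1 (successors {3}): φ is true.
  2 (successors {2}): φ is true.
  3 (successors {0, 1}): φ is true.
  4 (successors {0, 2}): φ is false.
  5 (successors {5}): φ is false.
  6 (successors {4, 5}): φ is false.
For instance, at 6:
  At 6: q is true, Dia q is false, so q and Dia q is false.
    At 6: Dia q requires q at some successor in {4, 5}.
      At 4: q is false.
      At 5: q is false.
    So Dia q is false at 6.
Satisfying worlds: {0, 1, 2, 3}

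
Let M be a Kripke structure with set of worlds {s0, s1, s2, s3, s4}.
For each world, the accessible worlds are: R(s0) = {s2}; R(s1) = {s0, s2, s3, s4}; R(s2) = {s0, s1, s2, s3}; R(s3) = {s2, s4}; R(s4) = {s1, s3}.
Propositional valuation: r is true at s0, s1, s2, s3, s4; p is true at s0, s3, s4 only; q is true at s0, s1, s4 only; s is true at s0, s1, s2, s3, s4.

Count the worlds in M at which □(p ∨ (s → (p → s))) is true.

5

Let φ = □(p ∨ (s → (p → s))). Evaluate φ at each world:
  s0 (successors {s2}): φ is true.
  s1 (successors {s0, s2, s3, s4}): φ is true.
  s2 (successors {s0, s1, s2, s3}): φ is true.
  s3 (successors {s2, s4}): φ is true.
  s4 (successors {s1, s3}): φ is true.
For instance, at s2:
  At s2: □(p ∨ (s → (p → s))) requires p ∨ (s → (p → s)) at every successor {s0, s1, s2, s3}.
    At s0: p ∨ (s → (p → s)) is true.
    At s1: p ∨ (s → (p → s)) is true.
    At s2: p ∨ (s → (p → s)) is true.
    At s3: p ∨ (s → (p → s)) is true.
  So □(p ∨ (s → (p → s))) is true at s2.
Satisfying worlds: {s0, s1, s2, s3, s4}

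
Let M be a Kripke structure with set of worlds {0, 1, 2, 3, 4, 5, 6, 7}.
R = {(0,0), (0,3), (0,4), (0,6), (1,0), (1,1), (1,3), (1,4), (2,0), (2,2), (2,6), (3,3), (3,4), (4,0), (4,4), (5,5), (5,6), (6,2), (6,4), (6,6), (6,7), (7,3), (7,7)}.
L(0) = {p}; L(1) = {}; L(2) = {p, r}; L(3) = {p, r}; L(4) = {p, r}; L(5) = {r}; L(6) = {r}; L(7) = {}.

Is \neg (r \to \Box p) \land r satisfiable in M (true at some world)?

Yes

Let φ = \neg (r \to \Box p) \land r. Evaluate φ at each world:
  0 (successors {0, 3, 4, 6}): φ is false.
  1 (successors {0, 1, 3, 4}): φ is false.
  2 (successors {0, 2, 6}): φ is true.
  3 (successors {3, 4}): φ is false.
  4 (successors {0, 4}): φ is false.
  5 (successors {5, 6}): φ is true.
  6 (successors {2, 4, 6, 7}): φ is true.
  7 (successors {3, 7}): φ is false.
Detail at 2 (witness):
  At 2: \neg (r \to \Box p) is true, r is true, so \neg (r \to \Box p) \land r is true.
    At 2: r \to \Box p is false, so \neg (r \to \Box p) is true.
      At 2: r is true, \Box p is false, so r \to \Box p is false.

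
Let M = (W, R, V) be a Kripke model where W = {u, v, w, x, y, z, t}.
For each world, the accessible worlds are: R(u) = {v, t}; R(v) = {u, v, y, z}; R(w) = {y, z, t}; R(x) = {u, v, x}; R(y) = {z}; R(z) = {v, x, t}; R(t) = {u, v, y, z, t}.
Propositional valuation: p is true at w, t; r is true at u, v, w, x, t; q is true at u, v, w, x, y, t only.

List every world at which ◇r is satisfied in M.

u, v, w, x, z, t

Let φ = ◇r. Evaluate φ at each world:
  u (successors {v, t}): φ is true.
  v (successors {u, v, y, z}): φ is true.
  w (successors {y, z, t}): φ is true.
  x (successors {u, v, x}): φ is true.
  y (successors {z}): φ is false.
  z (successors {v, x, t}): φ is true.
  t (successors {u, v, y, z, t}): φ is true.
For instance, at w:
  At w: ◇r requires r at some successor in {y, z, t}.
    r holds at t, so ◇r is true at w.
Satisfying worlds: {u, v, w, x, z, t}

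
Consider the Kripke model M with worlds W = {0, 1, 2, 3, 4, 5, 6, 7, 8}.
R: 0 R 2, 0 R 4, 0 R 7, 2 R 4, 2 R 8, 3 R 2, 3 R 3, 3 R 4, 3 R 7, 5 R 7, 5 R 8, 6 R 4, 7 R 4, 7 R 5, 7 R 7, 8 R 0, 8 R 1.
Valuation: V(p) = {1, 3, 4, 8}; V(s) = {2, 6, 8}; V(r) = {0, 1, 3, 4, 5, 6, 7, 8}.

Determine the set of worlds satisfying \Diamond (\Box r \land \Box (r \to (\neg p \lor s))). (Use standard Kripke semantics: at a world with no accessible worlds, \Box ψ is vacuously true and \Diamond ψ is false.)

0, 2, 3, 6, 7, 8

Let φ = \Diamond (\Box r \land \Box (r \to (\neg p \lor s))). Evaluate φ at each world:
  0 (successors {2, 4, 7}): φ is true.
  1 (successors ∅): φ is false.
  2 (successors {4, 8}): φ is true.
  3 (successors {2, 3, 4, 7}): φ is true.
  4 (successors ∅): φ is false.
  5 (successors {7, 8}): φ is false.
  6 (successors {4}): φ is true.
  7 (successors {4, 5, 7}): φ is true.
  8 (successors {0, 1}): φ is true.
For instance, at 6:
  At 6: \Diamond (\Box r \land \Box (r \to (\neg p \lor s))) requires \Box r \land \Box (r \to (\neg p \lor s)) at some successor in {4}.
    \Box r \land \Box (r \to (\neg p \lor s)) holds at 4, so \Diamond (\Box r \land \Box (r \to (\neg p \lor s))) is true at 6.
      At 4: \Box r is true, \Box (r \to (\neg p \lor s)) is true, so \Box r \land \Box (r \to (\neg p \lor s)) is true.
Satisfying worlds: {0, 2, 3, 6, 7, 8}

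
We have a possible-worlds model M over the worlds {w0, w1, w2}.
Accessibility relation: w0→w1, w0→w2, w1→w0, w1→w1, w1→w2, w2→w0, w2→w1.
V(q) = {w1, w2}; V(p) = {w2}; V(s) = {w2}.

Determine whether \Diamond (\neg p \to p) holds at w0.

At w0: \Diamond (\neg p \to p) requires \neg p \to p at some successor in {w1, w2}.
  \neg p \to p holds at w2, so \Diamond (\neg p \to p) is true at w0.

Yes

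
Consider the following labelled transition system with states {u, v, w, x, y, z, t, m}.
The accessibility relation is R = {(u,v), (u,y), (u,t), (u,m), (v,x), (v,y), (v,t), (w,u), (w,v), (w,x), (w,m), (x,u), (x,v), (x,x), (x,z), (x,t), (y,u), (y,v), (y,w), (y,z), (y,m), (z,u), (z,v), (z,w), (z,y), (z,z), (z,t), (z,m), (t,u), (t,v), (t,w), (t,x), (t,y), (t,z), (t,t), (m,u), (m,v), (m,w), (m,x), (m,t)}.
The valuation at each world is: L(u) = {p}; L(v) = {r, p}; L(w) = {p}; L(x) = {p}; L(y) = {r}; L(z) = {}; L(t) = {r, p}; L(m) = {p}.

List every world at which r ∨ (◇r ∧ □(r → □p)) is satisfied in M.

Let φ = r ∨ (◇r ∧ □(r → □p)). Evaluate φ at each world:
  u (successors {v, y, t, m}): φ is false.
  v (successors {x, y, t}): φ is true.
  w (successors {u, v, x, m}): φ is false.
  x (successors {u, v, x, z, t}): φ is false.
  y (successors {u, v, w, z, m}): φ is true.
  z (successors {u, v, w, y, z, t, m}): φ is false.
  t (successors {u, v, w, x, y, z, t}): φ is true.
  m (successors {u, v, w, x, t}): φ is false.
For instance, at u:
  At u: r is false, ◇r ∧ □(r → □p) is false, so r ∨ (◇r ∧ □(r → □p)) is false.
    At u: ◇r is true, □(r → □p) is false, so ◇r ∧ □(r → □p) is false.
      At u: ◇r requires r at some successor in {v, y, t, m}.
        r holds at v, so ◇r is true at u.
      At u: □(r → □p) requires r → □p at every successor {v, y, t, m}.
        r → □p fails at v, so □(r → □p) is false at u.
Satisfying worlds: {v, y, t}

v, y, t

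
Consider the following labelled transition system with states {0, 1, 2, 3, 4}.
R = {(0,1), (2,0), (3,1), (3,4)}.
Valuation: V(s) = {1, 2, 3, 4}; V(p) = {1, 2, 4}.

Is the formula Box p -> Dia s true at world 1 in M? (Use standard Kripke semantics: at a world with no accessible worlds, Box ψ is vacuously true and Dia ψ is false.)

At 1: Box p is true, Dia s is false, so Box p -> Dia s is false.
  At 1: no accessible worlds, so Box p holds vacuously.
  At 1: no accessible worlds, so Dia s is false.

No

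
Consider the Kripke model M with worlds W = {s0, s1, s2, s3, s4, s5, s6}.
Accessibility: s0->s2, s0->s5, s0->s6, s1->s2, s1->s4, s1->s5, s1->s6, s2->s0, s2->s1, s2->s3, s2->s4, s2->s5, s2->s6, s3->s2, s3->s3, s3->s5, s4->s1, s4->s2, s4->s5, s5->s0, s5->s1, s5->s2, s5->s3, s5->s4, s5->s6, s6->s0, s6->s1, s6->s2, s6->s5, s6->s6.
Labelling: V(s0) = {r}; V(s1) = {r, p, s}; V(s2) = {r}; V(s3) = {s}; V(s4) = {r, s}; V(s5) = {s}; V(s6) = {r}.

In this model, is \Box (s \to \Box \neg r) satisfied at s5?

At s5: \Box (s \to \Box \neg r) requires s \to \Box \neg r at every successor {s0, s1, s2, s3, s4, s6}.
  s \to \Box \neg r fails at s1, so \Box (s \to \Box \neg r) is false at s5.
    At s1: s is true, \Box \neg r is false, so s \to \Box \neg r is false.
      At s1: \Box \neg r requires \neg r at every successor {s2, s4, s5, s6}.
        \neg r fails at s2, so \Box \neg r is false at s1.

No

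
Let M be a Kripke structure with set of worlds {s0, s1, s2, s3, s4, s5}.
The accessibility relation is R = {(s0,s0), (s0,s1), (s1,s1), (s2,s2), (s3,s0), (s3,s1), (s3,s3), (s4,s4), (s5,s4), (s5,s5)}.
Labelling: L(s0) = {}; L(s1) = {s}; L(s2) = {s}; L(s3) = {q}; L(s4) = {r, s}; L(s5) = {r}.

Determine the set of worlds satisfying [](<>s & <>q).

none

Let φ = [](<>s & <>q). Evaluate φ at each world:
  s0 (successors {s0, s1}): φ is false.
  s1 (successors {s1}): φ is false.
  s2 (successors {s2}): φ is false.
  s3 (successors {s0, s1, s3}): φ is false.
  s4 (successors {s4}): φ is false.
  s5 (successors {s4, s5}): φ is false.
For instance, at s4:
  At s4: [](<>s & <>q) requires <>s & <>q at every successor {s4}.
    <>s & <>q fails at s4, so [](<>s & <>q) is false at s4.
      At s4: <>s is true, <>q is false, so <>s & <>q is false.
Satisfying worlds: none.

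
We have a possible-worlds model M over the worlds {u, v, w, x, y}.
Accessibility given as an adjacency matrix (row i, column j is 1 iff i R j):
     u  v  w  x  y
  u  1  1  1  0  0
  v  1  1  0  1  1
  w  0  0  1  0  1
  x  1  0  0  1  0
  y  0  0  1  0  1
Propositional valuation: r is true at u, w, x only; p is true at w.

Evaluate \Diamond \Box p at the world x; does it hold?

At x: \Diamond \Box p requires \Box p at some successor in {u, x}.
  At u: \Box p is false.
  At x: \Box p is false.
So \Diamond \Box p is false at x.

No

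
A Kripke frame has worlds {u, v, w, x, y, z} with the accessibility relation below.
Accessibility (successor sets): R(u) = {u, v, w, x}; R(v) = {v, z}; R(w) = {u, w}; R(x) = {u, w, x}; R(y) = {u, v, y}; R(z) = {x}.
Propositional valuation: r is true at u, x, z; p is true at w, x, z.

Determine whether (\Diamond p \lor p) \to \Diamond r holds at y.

Yes

At y: \Diamond p \lor p is false, \Diamond r is true, so (\Diamond p \lor p) \to \Diamond r is true.
  At y: \Diamond p is false, p is false, so \Diamond p \lor p is false.
    At y: \Diamond p requires p at some successor in {u, v, y}.
      At u: p is false.
      At v: p is false.
      At y: p is false.
    So \Diamond p is false at y.
  At y: \Diamond r requires r at some successor in {u, v, y}.
    r holds at u, so \Diamond r is true at y.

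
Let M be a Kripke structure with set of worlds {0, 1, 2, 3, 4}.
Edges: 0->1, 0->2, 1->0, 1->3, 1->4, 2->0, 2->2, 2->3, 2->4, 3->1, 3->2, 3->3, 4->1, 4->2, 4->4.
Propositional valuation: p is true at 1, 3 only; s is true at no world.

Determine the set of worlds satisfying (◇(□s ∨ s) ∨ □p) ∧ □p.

Let φ = (◇(□s ∨ s) ∨ □p) ∧ □p. Evaluate φ at each world:
  0 (successors {1, 2}): φ is false.
  1 (successors {0, 3, 4}): φ is false.
  2 (successors {0, 2, 3, 4}): φ is false.
  3 (successors {1, 2, 3}): φ is false.
  4 (successors {1, 2, 4}): φ is false.
For instance, at 4:
  At 4: ◇(□s ∨ s) ∨ □p is false, □p is false, so (◇(□s ∨ s) ∨ □p) ∧ □p is false.
    At 4: ◇(□s ∨ s) is false, □p is false, so ◇(□s ∨ s) ∨ □p is false.
      At 4: ◇(□s ∨ s) requires □s ∨ s at some successor in {1, 2, 4}.
        At 1: □s ∨ s is false.
        At 2: □s ∨ s is false.
        At 4: □s ∨ s is false.
      So ◇(□s ∨ s) is false at 4.
      At 4: □p requires p at every successor {1, 2, 4}.
        p fails at 2, so □p is false at 4.
    At 4: □p requires p at every successor {1, 2, 4}.
      p fails at 2, so □p is false at 4.
Satisfying worlds: none.

none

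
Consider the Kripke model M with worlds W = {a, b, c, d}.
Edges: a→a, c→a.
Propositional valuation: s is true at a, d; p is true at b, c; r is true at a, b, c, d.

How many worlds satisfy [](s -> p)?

2

Let φ = [](s -> p). Evaluate φ at each world:
  a (successors {a}): φ is false.
  b (successors ∅): φ is true.
  c (successors {a}): φ is false.
  d (successors ∅): φ is true.
For instance, at a:
  At a: [](s -> p) requires s -> p at every successor {a}.
    s -> p fails at a, so [](s -> p) is false at a.
Satisfying worlds: {b, d}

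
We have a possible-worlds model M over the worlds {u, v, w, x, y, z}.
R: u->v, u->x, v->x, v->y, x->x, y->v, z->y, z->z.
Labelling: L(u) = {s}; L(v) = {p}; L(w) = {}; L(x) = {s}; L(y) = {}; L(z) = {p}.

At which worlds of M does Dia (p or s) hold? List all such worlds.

u, v, x, y, z

Recall that Dia ψ holds at a world iff ψ holds at some accessible world.
Let φ = Dia (p or s). Evaluate φ at each world:
  u (successors {v, x}): φ is true.
  v (successors {x, y}): φ is true.
  w (successors ∅): φ is false.
  x (successors {x}): φ is true.
  y (successors {v}): φ is true.
  z (successors {y, z}): φ is true.
For instance, at x:
  At x: Dia (p or s) requires p or s at some successor in {x}.
    p or s holds at x, so Dia (p or s) is true at x.
Satisfying worlds: {u, v, x, y, z}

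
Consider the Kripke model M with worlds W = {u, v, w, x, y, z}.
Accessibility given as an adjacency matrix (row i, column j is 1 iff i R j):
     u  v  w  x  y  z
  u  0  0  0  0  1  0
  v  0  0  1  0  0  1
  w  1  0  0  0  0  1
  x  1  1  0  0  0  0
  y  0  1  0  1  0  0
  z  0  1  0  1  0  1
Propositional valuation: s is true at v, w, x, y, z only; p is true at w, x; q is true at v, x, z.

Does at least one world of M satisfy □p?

Let φ = □p. Evaluate φ at each world:
  u (successors {y}): φ is false.
  v (successors {w, z}): φ is false.
  w (successors {u, z}): φ is false.
  x (successors {u, v}): φ is false.
  y (successors {v, x}): φ is false.
  z (successors {v, x, z}): φ is false.
For instance, at x:
  At x: □p requires p at every successor {u, v}.
    p fails at u, so □p is false at x.

No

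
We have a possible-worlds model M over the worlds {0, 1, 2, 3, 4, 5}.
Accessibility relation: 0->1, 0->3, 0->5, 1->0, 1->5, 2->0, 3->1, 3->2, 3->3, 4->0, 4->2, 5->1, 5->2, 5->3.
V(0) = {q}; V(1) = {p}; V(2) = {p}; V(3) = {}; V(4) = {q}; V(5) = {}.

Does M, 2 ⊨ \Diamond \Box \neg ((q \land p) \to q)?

At 2: \Diamond \Box \neg ((q \land p) \to q) requires \Box \neg ((q \land p) \to q) at some successor in {0}.
  At 0: \Box \neg ((q \land p) \to q) is false.
So \Diamond \Box \neg ((q \land p) \to q) is false at 2.

No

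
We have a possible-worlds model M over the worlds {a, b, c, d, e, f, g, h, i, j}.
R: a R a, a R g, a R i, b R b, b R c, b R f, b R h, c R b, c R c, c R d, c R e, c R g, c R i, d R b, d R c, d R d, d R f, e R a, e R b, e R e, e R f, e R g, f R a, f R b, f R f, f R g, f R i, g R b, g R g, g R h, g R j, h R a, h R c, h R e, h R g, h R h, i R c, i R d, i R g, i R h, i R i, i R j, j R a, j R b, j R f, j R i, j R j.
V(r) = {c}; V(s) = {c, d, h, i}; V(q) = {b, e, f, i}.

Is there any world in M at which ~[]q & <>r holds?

Yes

Let φ = ~[]q & <>r. Evaluate φ at each world:
  a (successors {a, g, i}): φ is false.
  b (successors {b, c, f, h}): φ is true.
  c (successors {b, c, d, e, g, i}): φ is true.
  d (successors {b, c, d, f}): φ is true.
  e (successors {a, b, e, f, g}): φ is false.
  f (successors {a, b, f, g, i}): φ is false.
  g (successors {b, g, h, j}): φ is false.
  h (successors {a, c, e, g, h}): φ is true.
  i (successors {c, d, g, h, i, j}): φ is true.
  j (successors {a, b, f, i, j}): φ is false.
Detail at b (witness):
  At b: ~[]q is true, <>r is true, so ~[]q & <>r is true.
    At b: []q is false, so ~[]q is true.
      At b: []q requires q at every successor {b, c, f, h}.
        q fails at c, so []q is false at b.
    At b: <>r requires r at some successor in {b, c, f, h}.
      r holds at c, so <>r is true at b.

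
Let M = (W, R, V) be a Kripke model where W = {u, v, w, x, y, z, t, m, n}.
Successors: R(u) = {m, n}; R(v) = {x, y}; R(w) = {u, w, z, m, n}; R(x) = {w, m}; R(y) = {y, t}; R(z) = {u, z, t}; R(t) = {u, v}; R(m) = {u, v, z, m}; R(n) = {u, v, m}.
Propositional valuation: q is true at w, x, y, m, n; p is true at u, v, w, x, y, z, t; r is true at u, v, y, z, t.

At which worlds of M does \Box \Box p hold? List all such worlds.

Let φ = \Box \Box p. Evaluate φ at each world:
  u (successors {m, n}): φ is false.
  v (successors {x, y}): φ is false.
  w (successors {u, w, z, m, n}): φ is false.
  x (successors {w, m}): φ is false.
  y (successors {y, t}): φ is true.
  z (successors {u, z, t}): φ is false.
  t (successors {u, v}): φ is false.
  m (successors {u, v, z, m}): φ is false.
  n (successors {u, v, m}): φ is false.
For instance, at v:
  At v: \Box \Box p requires \Box p at every successor {x, y}.
    \Box p fails at x, so \Box \Box p is false at v.
      At x: \Box p requires p at every successor {w, m}.
        p fails at m, so \Box p is false at x.
Satisfying worlds: {y}

y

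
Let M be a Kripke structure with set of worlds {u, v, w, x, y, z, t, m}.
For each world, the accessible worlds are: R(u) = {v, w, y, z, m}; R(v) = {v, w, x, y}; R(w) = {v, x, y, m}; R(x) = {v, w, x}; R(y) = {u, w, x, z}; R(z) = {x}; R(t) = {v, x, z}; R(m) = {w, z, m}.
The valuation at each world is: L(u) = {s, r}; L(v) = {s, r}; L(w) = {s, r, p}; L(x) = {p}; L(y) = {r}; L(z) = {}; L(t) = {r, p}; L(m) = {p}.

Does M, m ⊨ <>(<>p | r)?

Yes

Recall that <>ψ holds at a world iff ψ holds at some accessible world.
At m: <>(<>p | r) requires <>p | r at some successor in {w, z, m}.
  <>p | r holds at w, so <>(<>p | r) is true at m.
    At w: <>p is true, r is true, so <>p | r is true.
      At w: <>p requires p at some successor in {v, x, y, m}.
        p holds at x, so <>p is true at w.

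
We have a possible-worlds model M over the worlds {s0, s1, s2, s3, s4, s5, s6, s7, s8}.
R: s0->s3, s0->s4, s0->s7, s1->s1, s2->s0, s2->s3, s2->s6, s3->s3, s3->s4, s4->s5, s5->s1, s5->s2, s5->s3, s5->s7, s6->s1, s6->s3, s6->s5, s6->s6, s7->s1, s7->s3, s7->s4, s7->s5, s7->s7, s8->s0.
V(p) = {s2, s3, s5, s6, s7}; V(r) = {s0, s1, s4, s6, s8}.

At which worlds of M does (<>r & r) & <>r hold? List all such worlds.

s0, s1, s6, s8

Recall that <>ψ holds at a world iff ψ holds at some accessible world.
Let φ = (<>r & r) & <>r. Evaluate φ at each world:
  s0 (successors {s3, s4, s7}): φ is true.
  s1 (successors {s1}): φ is true.
  s2 (successors {s0, s3, s6}): φ is false.
  s3 (successors {s3, s4}): φ is false.
  s4 (successors {s5}): φ is false.
  s5 (successors {s1, s2, s3, s7}): φ is false.
  s6 (successors {s1, s3, s5, s6}): φ is true.
  s7 (successors {s1, s3, s4, s5, s7}): φ is false.
  s8 (successors {s0}): φ is true.
For instance, at s3:
  At s3: <>r & r is false, <>r is true, so (<>r & r) & <>r is false.
    At s3: <>r is true, r is false, so <>r & r is false.
      At s3: <>r requires r at some successor in {s3, s4}.
        r holds at s4, so <>r is true at s3.
    At s3: <>r requires r at some successor in {s3, s4}.
      r holds at s4, so <>r is true at s3.
Satisfying worlds: {s0, s1, s6, s8}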